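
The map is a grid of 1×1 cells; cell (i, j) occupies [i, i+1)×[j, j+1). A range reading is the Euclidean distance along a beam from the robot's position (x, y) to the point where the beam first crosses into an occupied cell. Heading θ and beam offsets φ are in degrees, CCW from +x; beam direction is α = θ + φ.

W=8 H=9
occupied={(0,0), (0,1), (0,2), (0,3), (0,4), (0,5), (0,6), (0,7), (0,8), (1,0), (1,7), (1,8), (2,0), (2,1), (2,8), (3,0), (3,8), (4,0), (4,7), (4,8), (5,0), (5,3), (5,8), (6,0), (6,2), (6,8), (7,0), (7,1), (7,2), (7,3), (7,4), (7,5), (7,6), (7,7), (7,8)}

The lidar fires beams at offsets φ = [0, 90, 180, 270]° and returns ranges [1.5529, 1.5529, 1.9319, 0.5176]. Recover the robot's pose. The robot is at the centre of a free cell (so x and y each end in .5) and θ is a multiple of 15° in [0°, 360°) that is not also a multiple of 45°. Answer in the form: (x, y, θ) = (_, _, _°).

(x, y, θ) = (5.5, 1.5, 15°)

The pose lattice has 37·16 = 592 candidates. Test each by forward raycasting.
  (1.5, 1.5, 300°): beam 1 = 0.5774 ≠ 1.5529 ✗
  (5.5, 5.5, 300°): beam 1 = 2.8868 ≠ 1.5529 ✗
  (6.5, 1.5, 210°): beam 1 = 1.0000 ≠ 1.5529 ✗
  …
  (5.5, 1.5, 15°): r_1=1.5529, r_2=1.5529, r_3=1.9319, r_4=0.5176 — all match ✓
Only this pose fits every beam.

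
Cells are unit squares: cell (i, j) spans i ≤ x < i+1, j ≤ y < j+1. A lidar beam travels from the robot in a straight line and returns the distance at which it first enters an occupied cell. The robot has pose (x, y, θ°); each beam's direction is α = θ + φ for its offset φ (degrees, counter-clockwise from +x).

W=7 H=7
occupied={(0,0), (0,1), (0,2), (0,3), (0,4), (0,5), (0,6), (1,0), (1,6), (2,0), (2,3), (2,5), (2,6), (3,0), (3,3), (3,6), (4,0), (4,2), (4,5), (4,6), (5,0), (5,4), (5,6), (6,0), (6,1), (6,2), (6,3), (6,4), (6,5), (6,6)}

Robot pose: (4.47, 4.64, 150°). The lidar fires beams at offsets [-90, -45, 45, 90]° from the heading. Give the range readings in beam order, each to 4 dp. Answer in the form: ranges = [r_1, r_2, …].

ranges = [0.4157, 0.3727, 2.4728, 0.9400]

beam 1: φ=-90°, α=60°
  cosα=0.5000 sinα=0.8660 | (4,4) | tMaxX 1.0600 tMaxY 0.4157 | tΔX 2.0000 tΔY 1.1547
    t=0.4157 [y] (4,5) — stop
  → r_1 = 0.4157
beam 2: φ=-45°, α=105°
  cosα=-0.2588 sinα=0.9659 | (4,4) | tMaxX 1.8159 tMaxY 0.3727 | tΔX 3.8637 tΔY 1.0353
    t=0.3727 [y] (4,5) — stop
  → r_2 = 0.3727
beam 3: φ=45°, α=195°
  cosα=-0.9659 sinα=-0.2588 | (4,4) | tMaxX 0.4866 tMaxY 2.4728 | tΔX 1.0353 tΔY 3.8637
    t=0.4866 [x] (3,4)
    t=1.5219 [x] (2,4)
    t=2.4728 [y] (2,3) — stop
  → r_3 = 2.4728
beam 4: φ=90°, α=240°
  cosα=-0.5000 sinα=-0.8660 | (4,4) | tMaxX 0.9400 tMaxY 0.7390 | tΔX 2.0000 tΔY 1.1547
    t=0.7390 [y] (4,3)
    t=0.9400 [x] (3,3) — stop
  → r_4 = 0.9400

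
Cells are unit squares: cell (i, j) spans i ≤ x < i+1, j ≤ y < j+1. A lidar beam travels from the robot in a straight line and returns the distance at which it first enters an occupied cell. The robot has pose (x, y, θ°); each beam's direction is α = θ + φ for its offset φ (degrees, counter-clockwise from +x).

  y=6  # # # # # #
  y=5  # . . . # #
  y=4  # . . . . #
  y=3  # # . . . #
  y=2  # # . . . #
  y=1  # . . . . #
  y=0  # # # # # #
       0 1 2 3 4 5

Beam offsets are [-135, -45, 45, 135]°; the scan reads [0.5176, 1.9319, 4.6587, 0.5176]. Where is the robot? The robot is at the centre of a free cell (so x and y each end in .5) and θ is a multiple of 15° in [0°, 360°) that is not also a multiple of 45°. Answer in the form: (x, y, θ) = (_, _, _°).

Candidates: 17 free-cell centres × 16 headings = 272 poses. Raycast each; keep the one whose scan matches to 4 dp.
  (2.5, 3.5, 165°): beam 1 = 2.8868 ≠ 0.5176 ✗
  (3.5, 1.5, 195°): beam 1 = 3.0000 ≠ 0.5176 ✗
  (2.5, 1.5, 210°): beam 1 = 4.6587 ≠ 0.5176 ✗
  …
  (3.5, 5.5, 210°): r_1=0.5176, r_2=1.9319, r_3=4.6587, r_4=0.5176 — all match ✓
Unique over the lattice → pose = (3.5, 5.5, 210°).

(x, y, θ) = (3.5, 5.5, 210°)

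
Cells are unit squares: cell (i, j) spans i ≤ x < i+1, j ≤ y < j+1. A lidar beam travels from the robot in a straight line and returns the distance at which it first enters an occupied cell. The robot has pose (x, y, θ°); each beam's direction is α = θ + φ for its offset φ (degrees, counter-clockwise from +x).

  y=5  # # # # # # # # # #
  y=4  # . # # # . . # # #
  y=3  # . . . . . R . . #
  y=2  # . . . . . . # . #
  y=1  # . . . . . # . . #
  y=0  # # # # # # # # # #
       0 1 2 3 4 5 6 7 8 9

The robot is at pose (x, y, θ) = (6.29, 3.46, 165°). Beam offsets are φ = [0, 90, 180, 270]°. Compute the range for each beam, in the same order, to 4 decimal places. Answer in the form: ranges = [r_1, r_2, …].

ranges = [2.0864, 2.5468, 2.8056, 1.5943]

beam 1: φ=0°, α=165°
  d=(-0.9659,0.2588)  start (6,3)  tX=0.3002 tY=2.0864  stride 1/|dx|=1.0353 1/|dy|=3.8637
    cross x-line → (5,3), t=0.3002
    cross x-line → (4,3), t=1.3355
    cross y-line → (4,4), t=2.0864 (wall)
  → r_1 = 2.0864
beam 2: φ=90°, α=255°
  d=(-0.2588,-0.9659)  start (6,3)  tX=1.1205 tY=0.4762  stride 1/|dx|=3.8637 1/|dy|=1.0353
    cross y-line → (6,2), t=0.4762
    cross x-line → (5,2), t=1.1205
    cross y-line → (5,1), t=1.5115
    cross y-line → (5,0), t=2.5468 (wall)
  → r_2 = 2.5468
beam 3: φ=180°, α=345°
  d=(0.9659,-0.2588)  start (6,3)  tX=0.7350 tY=1.7773  stride 1/|dx|=1.0353 1/|dy|=3.8637
    cross x-line → (7,3), t=0.7350
    cross x-line → (8,3), t=1.7703
    cross y-line → (8,2), t=1.7773
    cross x-line → (9,2), t=2.8056 (wall)
  → r_3 = 2.8056
beam 4: φ=270°, α=75°
  d=(0.2588,0.9659)  start (6,3)  tX=2.7432 tY=0.5590  stride 1/|dx|=3.8637 1/|dy|=1.0353
    cross y-line → (6,4), t=0.5590
    cross y-line → (6,5), t=1.5943 (wall)
  → r_4 = 1.5943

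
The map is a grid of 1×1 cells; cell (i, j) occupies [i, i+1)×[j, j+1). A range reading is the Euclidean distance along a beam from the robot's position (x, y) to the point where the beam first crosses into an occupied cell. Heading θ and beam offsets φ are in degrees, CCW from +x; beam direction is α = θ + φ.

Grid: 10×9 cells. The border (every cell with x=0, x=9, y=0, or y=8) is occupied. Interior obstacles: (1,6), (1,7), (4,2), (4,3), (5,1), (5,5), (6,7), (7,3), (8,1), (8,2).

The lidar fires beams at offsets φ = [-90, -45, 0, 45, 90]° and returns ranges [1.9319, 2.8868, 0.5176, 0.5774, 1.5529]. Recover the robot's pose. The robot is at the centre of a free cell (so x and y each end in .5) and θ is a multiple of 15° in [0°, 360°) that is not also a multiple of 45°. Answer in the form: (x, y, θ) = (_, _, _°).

(x, y, θ) = (7.5, 4.5, 255°)

Enumerate (i+0.5, j+0.5, θ) over the 46 free cells and 16 admissible headings. For each, cast all 5 beams and compare to the given ranges.
  (4.5, 7.5, 165°): beam 1 = 0.5176 ≠ 1.9319 ✗
  (4.5, 6.5, 195°): beam 1 = 1.5529 ≠ 1.9319 ✗
  (6.5, 2.5, 75°): beam 1 = 1.5529 ≠ 1.9319 ✗
  (5.5, 3.5, 210°): beam 1 = 5.1962 ≠ 1.9319 ✗
  (7.5, 6.5, 345°): beam 1 = 5.6940 ≠ 1.9319 ✗
  …
  (7.5, 4.5, 255°): r_1=1.9319, r_2=2.8868, r_3=0.5176, r_4=0.5774, r_5=1.5529 — all match ✓
No second candidate reproduces the full scan.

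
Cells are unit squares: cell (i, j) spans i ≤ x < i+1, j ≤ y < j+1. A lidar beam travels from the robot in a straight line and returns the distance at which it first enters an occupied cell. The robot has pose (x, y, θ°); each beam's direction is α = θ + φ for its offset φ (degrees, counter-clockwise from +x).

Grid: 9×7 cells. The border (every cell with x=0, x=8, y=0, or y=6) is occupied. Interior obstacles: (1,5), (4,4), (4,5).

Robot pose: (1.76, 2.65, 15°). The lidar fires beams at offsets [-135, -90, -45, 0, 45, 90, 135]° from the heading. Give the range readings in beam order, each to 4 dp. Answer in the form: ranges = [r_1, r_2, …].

ranges = [1.5200, 1.7082, 3.3000, 6.4601, 3.8682, 2.4329, 0.8776]

beam 1: φ=-135°, α=240°
  dir = (cos 240°, sin 240°) = (-0.5000, -0.8660); from cell (1,2)
  next x-line at t=1.5200, next y-line at t=0.7506; Δt_x=2.0000, Δt_y=1.1547
    y: enter (1,1) at t=0.7506
    x: enter (0,1) at t=1.5200 ← occupied
  → r_1 = 1.5200
beam 2: φ=-90°, α=285°
  dir = (cos 285°, sin 285°) = (0.2588, -0.9659); from cell (1,2)
  next x-line at t=0.9273, next y-line at t=0.6729; Δt_x=3.8637, Δt_y=1.0353
    y: enter (1,1) at t=0.6729
    x: enter (2,1) at t=0.9273
    y: enter (2,0) at t=1.7082 ← occupied
  → r_2 = 1.7082
beam 3: φ=-45°, α=330°
  dir = (cos 330°, sin 330°) = (0.8660, -0.5000); from cell (1,2)
  next x-line at t=0.2771, next y-line at t=1.3000; Δt_x=1.1547, Δt_y=2.0000
    x: enter (2,2) at t=0.2771
    y: enter (2,1) at t=1.3000
    x: enter (3,1) at t=1.4318
    x: enter (4,1) at t=2.5865
    y: enter (4,0) at t=3.3000 ← occupied
  → r_3 = 3.3000
beam 4: φ=0°, α=15°
  dir = (cos 15°, sin 15°) = (0.9659, 0.2588); from cell (1,2)
  next x-line at t=0.2485, next y-line at t=1.3523; Δt_x=1.0353, Δt_y=3.8637
    x: enter (2,2) at t=0.2485
    x: enter (3,2) at t=1.2837
    y: enter (3,3) at t=1.3523
    x: enter (4,3) at t=2.3190
    x: enter (5,3) at t=3.3543
    x: enter (6,3) at t=4.3896
    y: enter (6,4) at t=5.2160
    x: enter (7,4) at t=5.4248
    x: enter (8,4) at t=6.4601 ← occupied
  → r_4 = 6.4601
beam 5: φ=45°, α=60°
  dir = (cos 60°, sin 60°) = (0.5000, 0.8660); from cell (1,2)
  next x-line at t=0.4800, next y-line at t=0.4041; Δt_x=2.0000, Δt_y=1.1547
    y: enter (1,3) at t=0.4041
    x: enter (2,3) at t=0.4800
    y: enter (2,4) at t=1.5588
    x: enter (3,4) at t=2.4800
    y: enter (3,5) at t=2.7135
    y: enter (3,6) at t=3.8682 ← occupied
  → r_5 = 3.8682
beam 6: φ=90°, α=105°
  dir = (cos 105°, sin 105°) = (-0.2588, 0.9659); from cell (1,2)
  next x-line at t=2.9364, next y-line at t=0.3623; Δt_x=3.8637, Δt_y=1.0353
    y: enter (1,3) at t=0.3623
    y: enter (1,4) at t=1.3976
    y: enter (1,5) at t=2.4329 ← occupied
  → r_6 = 2.4329
beam 7: φ=135°, α=150°
  dir = (cos 150°, sin 150°) = (-0.8660, 0.5000); from cell (1,2)
  next x-line at t=0.8776, next y-line at t=0.7000; Δt_x=1.1547, Δt_y=2.0000
    y: enter (1,3) at t=0.7000
    x: enter (0,3) at t=0.8776 ← occupied
  → r_7 = 0.8776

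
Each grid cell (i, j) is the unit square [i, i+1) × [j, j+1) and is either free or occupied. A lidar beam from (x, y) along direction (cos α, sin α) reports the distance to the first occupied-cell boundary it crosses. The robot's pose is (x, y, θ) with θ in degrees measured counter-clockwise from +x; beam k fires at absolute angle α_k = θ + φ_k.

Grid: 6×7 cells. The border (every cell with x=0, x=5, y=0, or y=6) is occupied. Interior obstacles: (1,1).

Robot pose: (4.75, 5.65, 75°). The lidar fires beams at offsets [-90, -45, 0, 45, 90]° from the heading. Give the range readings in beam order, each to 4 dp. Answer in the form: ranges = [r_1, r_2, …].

ranges = [0.2588, 0.2887, 0.3623, 0.4041, 1.3523]

beam 1: φ=-90°, α=345°
  d=(0.9659,-0.2588)  start (4,5)  tX=0.2588 tY=2.5114  stride 1/|dx|=1.0353 1/|dy|=3.8637
    cross x-line → (5,5), t=0.2588 (wall)
  → r_1 = 0.2588
beam 2: φ=-45°, α=30°
  d=(0.8660,0.5000)  start (4,5)  tX=0.2887 tY=0.7000  stride 1/|dx|=1.1547 1/|dy|=2.0000
    cross x-line → (5,5), t=0.2887 (wall)
  → r_2 = 0.2887
beam 3: φ=0°, α=75°
  d=(0.2588,0.9659)  start (4,5)  tX=0.9659 tY=0.3623  stride 1/|dx|=3.8637 1/|dy|=1.0353
    cross y-line → (4,6), t=0.3623 (wall)
  → r_3 = 0.3623
beam 4: φ=45°, α=120°
  d=(-0.5000,0.8660)  start (4,5)  tX=1.5000 tY=0.4041  stride 1/|dx|=2.0000 1/|dy|=1.1547
    cross y-line → (4,6), t=0.4041 (wall)
  → r_4 = 0.4041
beam 5: φ=90°, α=165°
  d=(-0.9659,0.2588)  start (4,5)  tX=0.7765 tY=1.3523  stride 1/|dx|=1.0353 1/|dy|=3.8637
    cross x-line → (3,5), t=0.7765
    cross y-line → (3,6), t=1.3523 (wall)
  → r_5 = 1.3523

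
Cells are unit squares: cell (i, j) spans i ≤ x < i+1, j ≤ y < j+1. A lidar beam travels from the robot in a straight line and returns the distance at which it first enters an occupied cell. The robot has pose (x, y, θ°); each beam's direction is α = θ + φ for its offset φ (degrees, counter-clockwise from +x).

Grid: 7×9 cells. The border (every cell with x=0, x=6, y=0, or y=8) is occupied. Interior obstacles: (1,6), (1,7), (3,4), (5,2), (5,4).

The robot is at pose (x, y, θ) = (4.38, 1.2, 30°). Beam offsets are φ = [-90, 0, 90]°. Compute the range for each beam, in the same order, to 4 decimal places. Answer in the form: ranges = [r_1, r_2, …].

ranges = [0.2309, 1.6000, 5.5426]

beam 1: φ=-90°, α=300°
  dir = (cos 300°, sin 300°) = (0.5000, -0.8660); from cell (4,1)
  next x-line at t=1.2400, next y-line at t=0.2309; Δt_x=2.0000, Δt_y=1.1547
    y: enter (4,0) at t=0.2309 ← occupied
  → r_1 = 0.2309
beam 2: φ=0°, α=30°
  dir = (cos 30°, sin 30°) = (0.8660, 0.5000); from cell (4,1)
  next x-line at t=0.7159, next y-line at t=1.6000; Δt_x=1.1547, Δt_y=2.0000
    x: enter (5,1) at t=0.7159
    y: enter (5,2) at t=1.6000 ← occupied
  → r_2 = 1.6000
beam 3: φ=90°, α=120°
  dir = (cos 120°, sin 120°) = (-0.5000, 0.8660); from cell (4,1)
  next x-line at t=0.7600, next y-line at t=0.9238; Δt_x=2.0000, Δt_y=1.1547
    x: enter (3,1) at t=0.7600
    y: enter (3,2) at t=0.9238
    y: enter (3,3) at t=2.0785
    x: enter (2,3) at t=2.7600
    y: enter (2,4) at t=3.2332
    y: enter (2,5) at t=4.3879
    x: enter (1,5) at t=4.7600
    y: enter (1,6) at t=5.5426 ← occupied
  → r_3 = 5.5426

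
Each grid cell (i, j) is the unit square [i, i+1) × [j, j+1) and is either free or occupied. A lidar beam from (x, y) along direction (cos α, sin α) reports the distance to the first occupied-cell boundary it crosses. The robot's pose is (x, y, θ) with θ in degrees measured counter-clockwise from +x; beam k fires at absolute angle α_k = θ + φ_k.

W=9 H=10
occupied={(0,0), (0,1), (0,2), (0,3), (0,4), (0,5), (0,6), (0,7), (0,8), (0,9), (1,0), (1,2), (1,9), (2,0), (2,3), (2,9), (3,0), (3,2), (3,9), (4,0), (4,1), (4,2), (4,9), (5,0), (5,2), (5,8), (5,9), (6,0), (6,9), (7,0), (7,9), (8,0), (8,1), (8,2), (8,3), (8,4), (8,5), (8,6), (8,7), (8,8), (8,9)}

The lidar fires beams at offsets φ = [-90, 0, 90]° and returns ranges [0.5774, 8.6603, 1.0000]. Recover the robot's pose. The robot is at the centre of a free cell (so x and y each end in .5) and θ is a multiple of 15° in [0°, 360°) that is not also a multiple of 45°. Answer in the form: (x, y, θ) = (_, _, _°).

Enumerate (i+0.5, j+0.5, θ) over the 49 free cells and 16 admissible headings. For each, cast all 3 beams and compare to the given ranges.
  (6.5, 6.5, 120°): beam 1 = 1.7321 ≠ 0.5774 ✗
  (7.5, 4.5, 120°): beam 2 = 4.0415 ≠ 8.6603 ✗
  (4.5, 7.5, 195°): beam 1 = 1.5529 ≠ 0.5774 ✗
  (4.5, 7.5, 255°): beam 1 = 3.6235 ≠ 0.5774 ✗
  …
  (7.5, 1.5, 120°): r_1=0.5774, r_2=8.6603, r_3=1.0000 — all match ✓
Unique over the lattice → pose = (7.5, 1.5, 120°).

(x, y, θ) = (7.5, 1.5, 120°)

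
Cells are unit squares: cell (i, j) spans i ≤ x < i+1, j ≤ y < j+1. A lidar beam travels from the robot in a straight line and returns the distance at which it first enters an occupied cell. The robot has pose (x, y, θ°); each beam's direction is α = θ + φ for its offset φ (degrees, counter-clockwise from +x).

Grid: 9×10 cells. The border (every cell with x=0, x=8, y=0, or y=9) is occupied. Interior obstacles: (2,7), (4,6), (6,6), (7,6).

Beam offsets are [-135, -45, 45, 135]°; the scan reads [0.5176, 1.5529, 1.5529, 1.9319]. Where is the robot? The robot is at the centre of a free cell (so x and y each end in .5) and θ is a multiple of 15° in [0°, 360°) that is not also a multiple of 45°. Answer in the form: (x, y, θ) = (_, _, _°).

Enumerate (i+0.5, j+0.5, θ) over the 52 free cells and 16 admissible headings. For each, cast all 4 beams and compare to the given ranges.
  (7.5, 7.5, 75°): beam 1 = 0.5774 ≠ 0.5176 ✗
  (1.5, 5.5, 210°): beam 1 = 1.9319 ≠ 0.5176 ✗
  (1.5, 8.5, 165°): beam 1 = 1.0000 ≠ 0.5176 ✗
  (2.5, 3.5, 330°): beam 1 = 1.5529 ≠ 0.5176 ✗
  (3.5, 1.5, 285°): beam 1 = 2.8868 ≠ 0.5176 ✗
  …
  (6.5, 7.5, 60°): r_1=0.5176, r_2=1.5529, r_3=1.5529, r_4=1.9319 — all match ✓
Only this pose fits every beam.

(x, y, θ) = (6.5, 7.5, 60°)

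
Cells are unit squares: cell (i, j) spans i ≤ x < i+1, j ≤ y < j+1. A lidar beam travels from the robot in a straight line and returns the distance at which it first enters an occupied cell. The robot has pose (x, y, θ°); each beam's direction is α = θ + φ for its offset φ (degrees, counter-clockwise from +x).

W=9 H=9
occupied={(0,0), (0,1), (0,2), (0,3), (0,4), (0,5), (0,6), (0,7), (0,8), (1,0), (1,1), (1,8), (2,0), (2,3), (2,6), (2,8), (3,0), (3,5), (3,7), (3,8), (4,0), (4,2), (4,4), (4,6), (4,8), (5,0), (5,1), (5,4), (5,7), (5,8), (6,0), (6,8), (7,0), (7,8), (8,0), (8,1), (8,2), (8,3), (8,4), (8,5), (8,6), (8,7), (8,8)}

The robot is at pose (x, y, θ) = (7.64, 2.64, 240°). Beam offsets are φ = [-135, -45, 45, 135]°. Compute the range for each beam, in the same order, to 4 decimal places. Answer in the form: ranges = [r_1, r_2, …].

ranges = [5.5491, 2.4728, 1.3909, 0.3727]

beam 1: φ=-135°, α=105°
  cosα=-0.2588 sinα=0.9659 | (7,2) | tMaxX 2.4728 tMaxY 0.3727 | tΔX 3.8637 tΔY 1.0353
    t=0.3727 [y] (7,3)
    t=1.4080 [y] (7,4)
    t=2.4433 [y] (7,5)
    t=2.4728 [x] (6,5)
    t=3.4785 [y] (6,6)
    t=4.5138 [y] (6,7)
    t=5.5491 [y] (6,8) — stop
  → r_1 = 5.5491
beam 2: φ=-45°, α=195°
  cosα=-0.9659 sinα=-0.2588 | (7,2) | tMaxX 0.6626 tMaxY 2.4728 | tΔX 1.0353 tΔY 3.8637
    t=0.6626 [x] (6,2)
    t=1.6979 [x] (5,2)
    t=2.4728 [y] (5,1) — stop
  → r_2 = 2.4728
beam 3: φ=45°, α=285°
  cosα=0.2588 sinα=-0.9659 | (7,2) | tMaxX 1.3909 tMaxY 0.6626 | tΔX 3.8637 tΔY 1.0353
    t=0.6626 [y] (7,1)
    t=1.3909 [x] (8,1) — stop
  → r_3 = 1.3909
beam 4: φ=135°, α=15°
  cosα=0.9659 sinα=0.2588 | (7,2) | tMaxX 0.3727 tMaxY 1.3909 | tΔX 1.0353 tΔY 3.8637
    t=0.3727 [x] (8,2) — stop
  → r_4 = 0.3727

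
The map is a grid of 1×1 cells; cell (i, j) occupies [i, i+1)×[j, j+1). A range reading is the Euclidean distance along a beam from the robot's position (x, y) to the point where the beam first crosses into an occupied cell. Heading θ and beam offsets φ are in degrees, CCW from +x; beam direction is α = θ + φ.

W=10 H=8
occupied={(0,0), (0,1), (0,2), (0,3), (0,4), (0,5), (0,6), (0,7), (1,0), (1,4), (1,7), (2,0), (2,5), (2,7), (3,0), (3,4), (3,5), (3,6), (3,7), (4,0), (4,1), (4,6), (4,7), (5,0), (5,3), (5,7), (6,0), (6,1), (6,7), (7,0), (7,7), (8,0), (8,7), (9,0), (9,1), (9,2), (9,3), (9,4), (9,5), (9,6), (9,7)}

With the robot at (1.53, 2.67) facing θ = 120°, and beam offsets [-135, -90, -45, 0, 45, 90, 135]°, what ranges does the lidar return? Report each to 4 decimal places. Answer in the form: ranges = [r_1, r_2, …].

beam 1: φ=-135°, α=345°
  dir = (cos 345°, sin 345°) = (0.9659, -0.2588); from cell (1,2)
  next x-line at t=0.4866, next y-line at t=2.5887; Δt_x=1.0353, Δt_y=3.8637
    x: enter (2,2) at t=0.4866
    x: enter (3,2) at t=1.5219
    x: enter (4,2) at t=2.5571
    y: enter (4,1) at t=2.5887 ← occupied
  → r_1 = 2.5887
beam 2: φ=-90°, α=30°
  dir = (cos 30°, sin 30°) = (0.8660, 0.5000); from cell (1,2)
  next x-line at t=0.5427, next y-line at t=0.6600; Δt_x=1.1547, Δt_y=2.0000
    x: enter (2,2) at t=0.5427
    y: enter (2,3) at t=0.6600
    x: enter (3,3) at t=1.6974
    y: enter (3,4) at t=2.6600 ← occupied
  → r_2 = 2.6600
beam 3: φ=-45°, α=75°
  dir = (cos 75°, sin 75°) = (0.2588, 0.9659); from cell (1,2)
  next x-line at t=1.8159, next y-line at t=0.3416; Δt_x=3.8637, Δt_y=1.0353
    y: enter (1,3) at t=0.3416
    y: enter (1,4) at t=1.3769 ← occupied
  → r_3 = 1.3769
beam 4: φ=0°, α=120°
  dir = (cos 120°, sin 120°) = (-0.5000, 0.8660); from cell (1,2)
  next x-line at t=1.0600, next y-line at t=0.3811; Δt_x=2.0000, Δt_y=1.1547
    y: enter (1,3) at t=0.3811
    x: enter (0,3) at t=1.0600 ← occupied
  → r_4 = 1.0600
beam 5: φ=45°, α=165°
  dir = (cos 165°, sin 165°) = (-0.9659, 0.2588); from cell (1,2)
  next x-line at t=0.5487, next y-line at t=1.2750; Δt_x=1.0353, Δt_y=3.8637
    x: enter (0,2) at t=0.5487 ← occupied
  → r_5 = 0.5487
beam 6: φ=90°, α=210°
  dir = (cos 210°, sin 210°) = (-0.8660, -0.5000); from cell (1,2)
  next x-line at t=0.6120, next y-line at t=1.3400; Δt_x=1.1547, Δt_y=2.0000
    x: enter (0,2) at t=0.6120 ← occupied
  → r_6 = 0.6120
beam 7: φ=135°, α=255°
  dir = (cos 255°, sin 255°) = (-0.2588, -0.9659); from cell (1,2)
  next x-line at t=2.0478, next y-line at t=0.6936; Δt_x=3.8637, Δt_y=1.0353
    y: enter (1,1) at t=0.6936
    y: enter (1,0) at t=1.7289 ← occupied
  → r_7 = 1.7289

ranges = [2.5887, 2.6600, 1.3769, 1.0600, 0.5487, 0.6120, 1.7289]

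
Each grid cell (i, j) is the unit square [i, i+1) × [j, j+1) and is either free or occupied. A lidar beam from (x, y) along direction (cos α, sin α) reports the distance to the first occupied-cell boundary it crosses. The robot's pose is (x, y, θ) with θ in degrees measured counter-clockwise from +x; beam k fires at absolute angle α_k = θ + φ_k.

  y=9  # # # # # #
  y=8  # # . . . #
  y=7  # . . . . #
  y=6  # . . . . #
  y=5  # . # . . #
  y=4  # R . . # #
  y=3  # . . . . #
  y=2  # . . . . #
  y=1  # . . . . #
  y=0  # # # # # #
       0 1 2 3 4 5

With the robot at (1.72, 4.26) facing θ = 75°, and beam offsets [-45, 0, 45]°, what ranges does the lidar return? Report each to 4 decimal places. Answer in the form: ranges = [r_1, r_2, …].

beam 1: φ=-45°, α=30°
  direction (0.8660, 0.5000); cell (1,4); t to first gridline: x 0.3233, y 1.4800 (then +1.1547 / +2.0000)
    (2,4) via x @ 0.3233
    (3,4) via x @ 1.4780
    (3,5) via y @ 1.4800
    (4,5) via x @ 2.6327
    (4,6) via y @ 3.4800
    (5,6) via x @ 3.7874  # hit
  → r_1 = 3.7874
beam 2: φ=0°, α=75°
  direction (0.2588, 0.9659); cell (1,4); t to first gridline: x 1.0818, y 0.7661 (then +3.8637 / +1.0353)
    (1,5) via y @ 0.7661
    (2,5) via x @ 1.0818  # hit
  → r_2 = 1.0818
beam 3: φ=45°, α=120°
  direction (-0.5000, 0.8660); cell (1,4); t to first gridline: x 1.4400, y 0.8545 (then +2.0000 / +1.1547)
    (1,5) via y @ 0.8545
    (0,5) via x @ 1.4400  # hit
  → r_3 = 1.4400

ranges = [3.7874, 1.0818, 1.4400]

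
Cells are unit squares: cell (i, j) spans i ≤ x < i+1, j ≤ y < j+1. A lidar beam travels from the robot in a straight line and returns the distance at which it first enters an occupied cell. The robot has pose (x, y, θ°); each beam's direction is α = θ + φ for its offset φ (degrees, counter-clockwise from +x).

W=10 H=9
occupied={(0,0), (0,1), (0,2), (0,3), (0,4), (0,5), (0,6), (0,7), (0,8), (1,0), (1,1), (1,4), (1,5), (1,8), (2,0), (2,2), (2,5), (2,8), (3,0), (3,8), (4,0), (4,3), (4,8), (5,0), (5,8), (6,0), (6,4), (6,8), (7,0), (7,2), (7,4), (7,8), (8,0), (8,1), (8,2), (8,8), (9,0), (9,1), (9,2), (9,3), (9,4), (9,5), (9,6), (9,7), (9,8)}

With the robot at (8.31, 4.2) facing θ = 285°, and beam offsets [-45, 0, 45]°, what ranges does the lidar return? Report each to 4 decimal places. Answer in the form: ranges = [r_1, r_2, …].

ranges = [1.3856, 1.2423, 0.7967]

beam 1: φ=-45°, α=240°
  cosα=-0.5000 sinα=-0.8660 | (8,4) | tMaxX 0.6200 tMaxY 0.2309 | tΔX 2.0000 tΔY 1.1547
    t=0.2309 [y] (8,3)
    t=0.6200 [x] (7,3)
    t=1.3856 [y] (7,2) — stop
  → r_1 = 1.3856
beam 2: φ=0°, α=285°
  cosα=0.2588 sinα=-0.9659 | (8,4) | tMaxX 2.6660 tMaxY 0.2071 | tΔX 3.8637 tΔY 1.0353
    t=0.2071 [y] (8,3)
    t=1.2423 [y] (8,2) — stop
  → r_2 = 1.2423
beam 3: φ=45°, α=330°
  cosα=0.8660 sinα=-0.5000 | (8,4) | tMaxX 0.7967 tMaxY 0.4000 | tΔX 1.1547 tΔY 2.0000
    t=0.4000 [y] (8,3)
    t=0.7967 [x] (9,3) — stop
  → r_3 = 0.7967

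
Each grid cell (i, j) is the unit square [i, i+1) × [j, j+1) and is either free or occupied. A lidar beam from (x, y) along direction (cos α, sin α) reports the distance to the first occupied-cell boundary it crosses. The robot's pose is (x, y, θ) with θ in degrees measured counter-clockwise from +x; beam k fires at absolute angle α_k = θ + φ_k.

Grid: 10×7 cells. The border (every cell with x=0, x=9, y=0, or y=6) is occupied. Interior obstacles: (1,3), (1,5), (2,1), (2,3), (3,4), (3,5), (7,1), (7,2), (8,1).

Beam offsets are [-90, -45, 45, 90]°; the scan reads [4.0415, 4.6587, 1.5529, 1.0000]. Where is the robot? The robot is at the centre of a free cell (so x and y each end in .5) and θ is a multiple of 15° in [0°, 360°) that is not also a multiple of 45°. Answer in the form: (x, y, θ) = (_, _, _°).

(x, y, θ) = (4.5, 4.5, 30°)

The pose lattice has 31·16 = 496 candidates. Test each by forward raycasting.
  (6.5, 2.5, 30°): beam 1 = 1.0000 ≠ 4.0415 ✗
  (4.5, 4.5, 75°): beam 1 = 4.6587 ≠ 4.0415 ✗
  (2.5, 2.5, 300°): beam 1 = 1.7321 ≠ 4.0415 ✗
  …
  (4.5, 4.5, 30°): r_1=4.0415, r_2=4.6587, r_3=1.5529, r_4=1.0000 — all match ✓
Unique over the lattice → pose = (4.5, 4.5, 30°).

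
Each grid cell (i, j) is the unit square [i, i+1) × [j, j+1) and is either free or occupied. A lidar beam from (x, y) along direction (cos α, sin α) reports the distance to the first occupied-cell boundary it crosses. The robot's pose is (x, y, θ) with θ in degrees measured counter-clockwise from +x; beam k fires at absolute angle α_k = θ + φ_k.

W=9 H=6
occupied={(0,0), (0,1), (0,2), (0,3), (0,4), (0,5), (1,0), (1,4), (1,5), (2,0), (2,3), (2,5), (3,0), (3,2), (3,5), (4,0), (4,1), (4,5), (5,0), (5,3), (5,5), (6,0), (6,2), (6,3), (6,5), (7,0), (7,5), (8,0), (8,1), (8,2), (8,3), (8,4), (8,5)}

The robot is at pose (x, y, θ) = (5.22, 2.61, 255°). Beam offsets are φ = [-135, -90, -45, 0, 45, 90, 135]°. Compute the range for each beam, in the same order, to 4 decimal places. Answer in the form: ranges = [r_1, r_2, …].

ranges = [2.7597, 1.2630, 1.2200, 0.8500, 1.8591, 0.8075, 0.7800]

beam 1: φ=-135°, α=120°
  d=(-0.5000,0.8660)  start (5,2)  tX=0.4400 tY=0.4503  stride 1/|dx|=2.0000 1/|dy|=1.1547
    cross x-line → (4,2), t=0.4400
    cross y-line → (4,3), t=0.4503
    cross y-line → (4,4), t=1.6050
    cross x-line → (3,4), t=2.4400
    cross y-line → (3,5), t=2.7597 (wall)
  → r_1 = 2.7597
beam 2: φ=-90°, α=165°
  d=(-0.9659,0.2588)  start (5,2)  tX=0.2278 tY=1.5068  stride 1/|dx|=1.0353 1/|dy|=3.8637
    cross x-line → (4,2), t=0.2278
    cross x-line → (3,2), t=1.2630 (wall)
  → r_2 = 1.2630
beam 3: φ=-45°, α=210°
  d=(-0.8660,-0.5000)  start (5,2)  tX=0.2540 tY=1.2200  stride 1/|dx|=1.1547 1/|dy|=2.0000
    cross x-line → (4,2), t=0.2540
    cross y-line → (4,1), t=1.2200 (wall)
  → r_3 = 1.2200
beam 4: φ=0°, α=255°
  d=(-0.2588,-0.9659)  start (5,2)  tX=0.8500 tY=0.6315  stride 1/|dx|=3.8637 1/|dy|=1.0353
    cross y-line → (5,1), t=0.6315
    cross x-line → (4,1), t=0.8500 (wall)
  → r_4 = 0.8500
beam 5: φ=45°, α=300°
  d=(0.5000,-0.8660)  start (5,2)  tX=1.5600 tY=0.7044  stride 1/|dx|=2.0000 1/|dy|=1.1547
    cross y-line → (5,1), t=0.7044
    cross x-line → (6,1), t=1.5600
    cross y-line → (6,0), t=1.8591 (wall)
  → r_5 = 1.8591
beam 6: φ=90°, α=345°
  d=(0.9659,-0.2588)  start (5,2)  tX=0.8075 tY=2.3569  stride 1/|dx|=1.0353 1/|dy|=3.8637
    cross x-line → (6,2), t=0.8075 (wall)
  → r_6 = 0.8075
beam 7: φ=135°, α=30°
  d=(0.8660,0.5000)  start (5,2)  tX=0.9007 tY=0.7800  stride 1/|dx|=1.1547 1/|dy|=2.0000
    cross y-line → (5,3), t=0.7800 (wall)
  → r_7 = 0.7800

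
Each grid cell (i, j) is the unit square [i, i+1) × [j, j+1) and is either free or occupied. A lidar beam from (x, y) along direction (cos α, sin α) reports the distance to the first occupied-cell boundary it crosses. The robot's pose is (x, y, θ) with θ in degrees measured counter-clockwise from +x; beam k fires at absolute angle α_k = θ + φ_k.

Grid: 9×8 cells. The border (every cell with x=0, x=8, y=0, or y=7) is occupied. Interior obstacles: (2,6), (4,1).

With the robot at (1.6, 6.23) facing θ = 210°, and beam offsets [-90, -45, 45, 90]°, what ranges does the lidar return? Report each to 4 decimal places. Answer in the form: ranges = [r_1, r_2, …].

beam 1: φ=-90°, α=120°
  direction (-0.5000, 0.8660); cell (1,6); t to first gridline: x 1.2000, y 0.8891 (then +2.0000 / +1.1547)
    (1,7) via y @ 0.8891  # hit
  → r_1 = 0.8891
beam 2: φ=-45°, α=165°
  direction (-0.9659, 0.2588); cell (1,6); t to first gridline: x 0.6212, y 2.9751 (then +1.0353 / +3.8637)
    (0,6) via x @ 0.6212  # hit
  → r_2 = 0.6212
beam 3: φ=45°, α=255°
  direction (-0.2588, -0.9659); cell (1,6); t to first gridline: x 2.3182, y 0.2381 (then +3.8637 / +1.0353)
    (1,5) via y @ 0.2381
    (1,4) via y @ 1.2734
    (1,3) via y @ 2.3087
    (0,3) via x @ 2.3182  # hit
  → r_3 = 2.3182
beam 4: φ=90°, α=300°
  direction (0.5000, -0.8660); cell (1,6); t to first gridline: x 0.8000, y 0.2656 (then +2.0000 / +1.1547)
    (1,5) via y @ 0.2656
    (2,5) via x @ 0.8000
    (2,4) via y @ 1.4203
    (2,3) via y @ 2.5750
    (3,3) via x @ 2.8000
    (3,2) via y @ 3.7297
    (4,2) via x @ 4.8000
    (4,1) via y @ 4.8844  # hit
  → r_4 = 4.8844

ranges = [0.8891, 0.6212, 2.3182, 4.8844]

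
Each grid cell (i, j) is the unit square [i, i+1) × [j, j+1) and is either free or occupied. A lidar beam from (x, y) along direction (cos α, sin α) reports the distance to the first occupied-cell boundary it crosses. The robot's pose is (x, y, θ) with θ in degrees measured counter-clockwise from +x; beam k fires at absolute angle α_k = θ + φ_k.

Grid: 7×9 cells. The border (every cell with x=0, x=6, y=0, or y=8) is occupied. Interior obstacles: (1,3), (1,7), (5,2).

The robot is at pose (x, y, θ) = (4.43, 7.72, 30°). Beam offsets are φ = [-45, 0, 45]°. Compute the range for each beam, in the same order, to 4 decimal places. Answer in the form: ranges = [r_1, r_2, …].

ranges = [1.6254, 0.5600, 0.2899]

beam 1: φ=-45°, α=345°
  d=(0.9659,-0.2588)  start (4,7)  tX=0.5901 tY=2.7819  stride 1/|dx|=1.0353 1/|dy|=3.8637
    cross x-line → (5,7), t=0.5901
    cross x-line → (6,7), t=1.6254 (wall)
  → r_1 = 1.6254
beam 2: φ=0°, α=30°
  d=(0.8660,0.5000)  start (4,7)  tX=0.6582 tY=0.5600  stride 1/|dx|=1.1547 1/|dy|=2.0000
    cross y-line → (4,8), t=0.5600 (wall)
  → r_2 = 0.5600
beam 3: φ=45°, α=75°
  d=(0.2588,0.9659)  start (4,7)  tX=2.2023 tY=0.2899  stride 1/|dx|=3.8637 1/|dy|=1.0353
    cross y-line → (4,8), t=0.2899 (wall)
  → r_3 = 0.2899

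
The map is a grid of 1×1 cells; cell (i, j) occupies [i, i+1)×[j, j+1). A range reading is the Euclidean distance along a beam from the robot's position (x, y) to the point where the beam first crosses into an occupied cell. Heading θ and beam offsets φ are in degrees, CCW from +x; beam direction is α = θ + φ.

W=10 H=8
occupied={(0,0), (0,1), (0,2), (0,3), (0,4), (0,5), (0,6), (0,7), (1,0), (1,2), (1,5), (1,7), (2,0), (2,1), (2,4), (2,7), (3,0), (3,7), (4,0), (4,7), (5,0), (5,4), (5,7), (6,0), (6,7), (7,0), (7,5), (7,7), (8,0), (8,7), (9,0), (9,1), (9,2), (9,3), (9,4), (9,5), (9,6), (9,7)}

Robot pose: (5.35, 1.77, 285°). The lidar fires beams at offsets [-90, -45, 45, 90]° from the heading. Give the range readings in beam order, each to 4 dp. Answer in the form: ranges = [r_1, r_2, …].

ranges = [2.4329, 0.8891, 1.5400, 3.7788]

beam 1: φ=-90°, α=195°
  cosα=-0.9659 sinα=-0.2588 | (5,1) | tMaxX 0.3623 tMaxY 2.9751 | tΔX 1.0353 tΔY 3.8637
    t=0.3623 [x] (4,1)
    t=1.3976 [x] (3,1)
    t=2.4329 [x] (2,1) — stop
  → r_1 = 2.4329
beam 2: φ=-45°, α=240°
  cosα=-0.5000 sinα=-0.8660 | (5,1) | tMaxX 0.7000 tMaxY 0.8891 | tΔX 2.0000 tΔY 1.1547
    t=0.7000 [x] (4,1)
    t=0.8891 [y] (4,0) — stop
  → r_2 = 0.8891
beam 3: φ=45°, α=330°
  cosα=0.8660 sinα=-0.5000 | (5,1) | tMaxX 0.7506 tMaxY 1.5400 | tΔX 1.1547 tΔY 2.0000
    t=0.7506 [x] (6,1)
    t=1.5400 [y] (6,0) — stop
  → r_3 = 1.5400
beam 4: φ=90°, α=15°
  cosα=0.9659 sinα=0.2588 | (5,1) | tMaxX 0.6729 tMaxY 0.8887 | tΔX 1.0353 tΔY 3.8637
    t=0.6729 [x] (6,1)
    t=0.8887 [y] (6,2)
    t=1.7082 [x] (7,2)
    t=2.7435 [x] (8,2)
    t=3.7788 [x] (9,2) — stop
  → r_4 = 3.7788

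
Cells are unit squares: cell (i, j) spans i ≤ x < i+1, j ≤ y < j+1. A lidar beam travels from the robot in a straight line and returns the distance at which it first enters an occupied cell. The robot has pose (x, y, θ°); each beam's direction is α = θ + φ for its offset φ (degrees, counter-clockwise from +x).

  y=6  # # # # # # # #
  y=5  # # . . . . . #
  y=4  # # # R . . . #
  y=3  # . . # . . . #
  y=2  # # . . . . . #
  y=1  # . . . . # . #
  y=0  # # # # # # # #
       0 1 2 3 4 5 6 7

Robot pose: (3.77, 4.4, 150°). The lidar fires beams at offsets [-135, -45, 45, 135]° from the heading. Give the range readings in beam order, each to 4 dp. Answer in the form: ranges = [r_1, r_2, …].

ranges = [3.3439, 1.6564, 0.7972, 0.4141]

beam 1: φ=-135°, α=15°
  cosα=0.9659 sinα=0.2588 | (3,4) | tMaxX 0.2381 tMaxY 2.3182 | tΔX 1.0353 tΔY 3.8637
    t=0.2381 [x] (4,4)
    t=1.2734 [x] (5,4)
    t=2.3087 [x] (6,4)
    t=2.3182 [y] (6,5)
    t=3.3439 [x] (7,5) — stop
  → r_1 = 3.3439
beam 2: φ=-45°, α=105°
  cosα=-0.2588 sinα=0.9659 | (3,4) | tMaxX 2.9751 tMaxY 0.6212 | tΔX 3.8637 tΔY 1.0353
    t=0.6212 [y] (3,5)
    t=1.6564 [y] (3,6) — stop
  → r_2 = 1.6564
beam 3: φ=45°, α=195°
  cosα=-0.9659 sinα=-0.2588 | (3,4) | tMaxX 0.7972 tMaxY 1.5455 | tΔX 1.0353 tΔY 3.8637
    t=0.7972 [x] (2,4) — stop
  → r_3 = 0.7972
beam 4: φ=135°, α=285°
  cosα=0.2588 sinα=-0.9659 | (3,4) | tMaxX 0.8887 tMaxY 0.4141 | tΔX 3.8637 tΔY 1.0353
    t=0.4141 [y] (3,3) — stop
  → r_4 = 0.4141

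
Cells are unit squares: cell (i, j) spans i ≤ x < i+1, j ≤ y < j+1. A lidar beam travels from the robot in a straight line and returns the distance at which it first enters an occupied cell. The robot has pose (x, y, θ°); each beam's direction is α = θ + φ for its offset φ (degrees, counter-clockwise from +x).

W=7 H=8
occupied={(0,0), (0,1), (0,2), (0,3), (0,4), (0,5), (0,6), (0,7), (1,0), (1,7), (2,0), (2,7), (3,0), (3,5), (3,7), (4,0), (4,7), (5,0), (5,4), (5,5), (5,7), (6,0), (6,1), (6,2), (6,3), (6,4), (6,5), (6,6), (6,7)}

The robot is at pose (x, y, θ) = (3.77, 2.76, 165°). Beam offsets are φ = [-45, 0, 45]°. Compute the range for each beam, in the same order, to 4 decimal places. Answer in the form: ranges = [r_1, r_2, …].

ranges = [4.8959, 2.8677, 3.1985]

beam 1: φ=-45°, α=120°
  cosα=-0.5000 sinα=0.8660 | (3,2) | tMaxX 1.5400 tMaxY 0.2771 | tΔX 2.0000 tΔY 1.1547
    t=0.2771 [y] (3,3)
    t=1.4318 [y] (3,4)
    t=1.5400 [x] (2,4)
    t=2.5865 [y] (2,5)
    t=3.5400 [x] (1,5)
    t=3.7412 [y] (1,6)
    t=4.8959 [y] (1,7) — stop
  → r_1 = 4.8959
beam 2: φ=0°, α=165°
  cosα=-0.9659 sinα=0.2588 | (3,2) | tMaxX 0.7972 tMaxY 0.9273 | tΔX 1.0353 tΔY 3.8637
    t=0.7972 [x] (2,2)
    t=0.9273 [y] (2,3)
    t=1.8324 [x] (1,3)
    t=2.8677 [x] (0,3) — stop
  → r_2 = 2.8677
beam 3: φ=45°, α=210°
  cosα=-0.8660 sinα=-0.5000 | (3,2) | tMaxX 0.8891 tMaxY 1.5200 | tΔX 1.1547 tΔY 2.0000
    t=0.8891 [x] (2,2)
    t=1.5200 [y] (2,1)
    t=2.0438 [x] (1,1)
    t=3.1985 [x] (0,1) — stop
  → r_3 = 3.1985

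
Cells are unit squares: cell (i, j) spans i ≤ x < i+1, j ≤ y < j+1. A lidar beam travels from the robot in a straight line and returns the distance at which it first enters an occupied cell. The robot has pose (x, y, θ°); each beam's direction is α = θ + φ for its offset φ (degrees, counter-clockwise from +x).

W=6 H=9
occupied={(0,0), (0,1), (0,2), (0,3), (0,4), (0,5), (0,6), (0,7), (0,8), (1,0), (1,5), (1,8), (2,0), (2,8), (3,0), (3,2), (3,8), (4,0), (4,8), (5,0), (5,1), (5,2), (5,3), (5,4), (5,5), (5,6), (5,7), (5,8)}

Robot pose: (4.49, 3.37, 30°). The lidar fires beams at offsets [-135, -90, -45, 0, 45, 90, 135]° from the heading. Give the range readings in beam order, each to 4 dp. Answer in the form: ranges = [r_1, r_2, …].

ranges = [2.4536, 1.0200, 0.5280, 0.5889, 1.9705, 5.3463, 3.6131]

beam 1: φ=-135°, α=255°
  direction (-0.2588, -0.9659); cell (4,3); t to first gridline: x 1.8932, y 0.3831 (then +3.8637 / +1.0353)
    (4,2) via y @ 0.3831
    (4,1) via y @ 1.4183
    (3,1) via x @ 1.8932
    (3,0) via y @ 2.4536  # hit
  → r_1 = 2.4536
beam 2: φ=-90°, α=300°
  direction (0.5000, -0.8660); cell (4,3); t to first gridline: x 1.0200, y 0.4272 (then +2.0000 / +1.1547)
    (4,2) via y @ 0.4272
    (5,2) via x @ 1.0200  # hit
  → r_2 = 1.0200
beam 3: φ=-45°, α=345°
  direction (0.9659, -0.2588); cell (4,3); t to first gridline: x 0.5280, y 1.4296 (then +1.0353 / +3.8637)
    (5,3) via x @ 0.5280  # hit
  → r_3 = 0.5280
beam 4: φ=0°, α=30°
  direction (0.8660, 0.5000); cell (4,3); t to first gridline: x 0.5889, y 1.2600 (then +1.1547 / +2.0000)
    (5,3) via x @ 0.5889  # hit
  → r_4 = 0.5889
beam 5: φ=45°, α=75°
  direction (0.2588, 0.9659); cell (4,3); t to first gridline: x 1.9705, y 0.6522 (then +3.8637 / +1.0353)
    (4,4) via y @ 0.6522
    (4,5) via y @ 1.6875
    (5,5) via x @ 1.9705  # hit
  → r_5 = 1.9705
beam 6: φ=90°, α=120°
  direction (-0.5000, 0.8660); cell (4,3); t to first gridline: x 0.9800, y 0.7275 (then +2.0000 / +1.1547)
    (4,4) via y @ 0.7275
    (3,4) via x @ 0.9800
    (3,5) via y @ 1.8822
    (2,5) via x @ 2.9800
    (2,6) via y @ 3.0369
    (2,7) via y @ 4.1916
    (1,7) via x @ 4.9800
    (1,8) via y @ 5.3463  # hit
  → r_6 = 5.3463
beam 7: φ=135°, α=165°
  direction (-0.9659, 0.2588); cell (4,3); t to first gridline: x 0.5073, y 2.4341 (then +1.0353 / +3.8637)
    (3,3) via x @ 0.5073
    (2,3) via x @ 1.5426
    (2,4) via y @ 2.4341
    (1,4) via x @ 2.5778
    (0,4) via x @ 3.6131  # hit
  → r_7 = 3.6131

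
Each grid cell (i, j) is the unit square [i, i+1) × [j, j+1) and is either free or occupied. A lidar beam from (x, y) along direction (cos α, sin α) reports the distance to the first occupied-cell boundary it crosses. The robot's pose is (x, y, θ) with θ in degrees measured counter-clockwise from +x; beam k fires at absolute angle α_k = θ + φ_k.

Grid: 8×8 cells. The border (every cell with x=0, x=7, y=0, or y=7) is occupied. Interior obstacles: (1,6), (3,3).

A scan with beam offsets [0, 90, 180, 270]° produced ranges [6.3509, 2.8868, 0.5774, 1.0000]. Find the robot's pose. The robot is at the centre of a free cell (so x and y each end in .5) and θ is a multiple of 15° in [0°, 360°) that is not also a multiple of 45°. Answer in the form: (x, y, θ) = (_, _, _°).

Candidates: 34 free-cell centres × 16 headings = 544 poses. Raycast each; keep the one whose scan matches to 4 dp.
  (4.5, 1.5, 75°): beam 1 = 5.6940 ≠ 6.3509 ✗
  (2.5, 1.5, 330°): beam 1 = 1.0000 ≠ 6.3509 ✗
  (4.5, 2.5, 210°): beam 1 = 3.0000 ≠ 6.3509 ✗
  (5.5, 1.5, 30°): beam 1 = 1.7321 ≠ 6.3509 ✗
  (2.5, 5.5, 240°): beam 1 = 3.0000 ≠ 6.3509 ✗
  …
  (3.5, 1.5, 60°): r_1=6.3509, r_2=2.8868, r_3=0.5774, r_4=1.0000 — all match ✓
Only this pose fits every beam.

(x, y, θ) = (3.5, 1.5, 60°)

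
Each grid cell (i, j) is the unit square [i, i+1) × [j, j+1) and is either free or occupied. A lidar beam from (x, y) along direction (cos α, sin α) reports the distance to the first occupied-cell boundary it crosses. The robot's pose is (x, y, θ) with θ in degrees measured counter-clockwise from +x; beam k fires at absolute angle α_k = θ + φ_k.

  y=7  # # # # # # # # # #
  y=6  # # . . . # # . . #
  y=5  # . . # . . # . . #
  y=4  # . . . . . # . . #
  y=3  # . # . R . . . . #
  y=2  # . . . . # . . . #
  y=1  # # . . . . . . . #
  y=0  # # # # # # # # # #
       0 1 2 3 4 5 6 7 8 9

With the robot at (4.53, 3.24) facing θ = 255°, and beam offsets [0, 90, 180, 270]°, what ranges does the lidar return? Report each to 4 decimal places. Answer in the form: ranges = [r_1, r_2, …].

ranges = [2.3190, 0.9273, 2.8574, 1.5840]

beam 1: φ=0°, α=255°
  d=(-0.2588,-0.9659)  start (4,3)  tX=2.0478 tY=0.2485  stride 1/|dx|=3.8637 1/|dy|=1.0353
    cross y-line → (4,2), t=0.2485
    cross y-line → (4,1), t=1.2837
    cross x-line → (3,1), t=2.0478
    cross y-line → (3,0), t=2.3190 (wall)
  → r_1 = 2.3190
beam 2: φ=90°, α=345°
  d=(0.9659,-0.2588)  start (4,3)  tX=0.4866 tY=0.9273  stride 1/|dx|=1.0353 1/|dy|=3.8637
    cross x-line → (5,3), t=0.4866
    cross y-line → (5,2), t=0.9273 (wall)
  → r_2 = 0.9273
beam 3: φ=180°, α=75°
  d=(0.2588,0.9659)  start (4,3)  tX=1.8159 tY=0.7868  stride 1/|dx|=3.8637 1/|dy|=1.0353
    cross y-line → (4,4), t=0.7868
    cross x-line → (5,4), t=1.8159
    cross y-line → (5,5), t=1.8221
    cross y-line → (5,6), t=2.8574 (wall)
  → r_3 = 2.8574
beam 4: φ=270°, α=165°
  d=(-0.9659,0.2588)  start (4,3)  tX=0.5487 tY=2.9364  stride 1/|dx|=1.0353 1/|dy|=3.8637
    cross x-line → (3,3), t=0.5487
    cross x-line → (2,3), t=1.5840 (wall)
  → r_4 = 1.5840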